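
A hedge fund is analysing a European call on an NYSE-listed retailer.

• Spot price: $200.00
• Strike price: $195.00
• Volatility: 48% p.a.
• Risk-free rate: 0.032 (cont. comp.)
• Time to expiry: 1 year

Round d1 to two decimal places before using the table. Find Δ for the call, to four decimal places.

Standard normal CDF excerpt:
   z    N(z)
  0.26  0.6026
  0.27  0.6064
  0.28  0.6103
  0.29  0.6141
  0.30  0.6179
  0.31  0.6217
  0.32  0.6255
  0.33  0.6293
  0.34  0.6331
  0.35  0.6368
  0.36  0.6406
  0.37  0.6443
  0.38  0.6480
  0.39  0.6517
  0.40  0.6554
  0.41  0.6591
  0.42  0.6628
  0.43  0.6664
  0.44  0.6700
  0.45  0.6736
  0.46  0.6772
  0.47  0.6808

σ√T = 0.48·√1 = 0.4800
ln(S/K) + (r + σ²/2)T = ln(200/195) + (0.032 + 0.48²/2)·1 = 0.0253 + 0.1472 = 0.1725
d₁ = 0.1725 / 0.4800 = 0.3594 → 0.36
N(d₁) = N(0.36) = 0.6406
Δ_call = N(d₁) = 0.6406

0.6406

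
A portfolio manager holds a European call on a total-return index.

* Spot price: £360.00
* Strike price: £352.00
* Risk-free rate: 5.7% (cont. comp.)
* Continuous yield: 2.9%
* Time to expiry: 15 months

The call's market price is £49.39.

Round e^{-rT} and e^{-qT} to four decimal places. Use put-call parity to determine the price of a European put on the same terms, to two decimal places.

£29.99

e^(−qT) = e^(−0.029·1.25) = 0.9644;  e^(−rT) = e^(−0.057·1.25) = 0.9312
Put-call parity: C − P = S·e^(−qT) − K·e^(−rT) = 360·0.9644 − 352·0.9312 = 347.1840 − 327.7824 = 19.4016
P = C − (C − P) = 49.39 − (19.4016) = 29.9884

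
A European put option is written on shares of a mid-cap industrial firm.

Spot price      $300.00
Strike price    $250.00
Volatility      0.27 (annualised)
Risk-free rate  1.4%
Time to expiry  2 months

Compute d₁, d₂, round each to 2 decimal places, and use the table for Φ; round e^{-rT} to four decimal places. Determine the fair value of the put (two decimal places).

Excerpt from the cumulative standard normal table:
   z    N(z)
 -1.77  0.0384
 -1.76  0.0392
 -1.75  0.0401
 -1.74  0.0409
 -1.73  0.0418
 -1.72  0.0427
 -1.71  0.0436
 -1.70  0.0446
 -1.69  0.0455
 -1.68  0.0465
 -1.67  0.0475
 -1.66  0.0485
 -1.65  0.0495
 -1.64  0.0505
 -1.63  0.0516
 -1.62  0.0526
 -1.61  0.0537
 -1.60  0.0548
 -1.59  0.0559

T = 0.1667;  σ√T = 0.1102
d₁ = [ln(300/250) + (0.014 + ½·0.27²)·0.1667] / (σ√T) = (0.1823 + 0.0084) / 0.1102 = 1.7303 which rounds to 1.73
d₂ = 1.7303 − 0.1102 = 1.6201 which rounds to 1.62
e^(−rT) = e^(−0.014·0.1667) = 0.9977
N(−d₂) = N(-1.62) = 0.0526;  N(−d₁) = N(-1.73) = 0.0418
P = 250·0.9977·0.0526 − 300·0.0418 = 13.1198 − 12.5400 = 0.5798

$0.58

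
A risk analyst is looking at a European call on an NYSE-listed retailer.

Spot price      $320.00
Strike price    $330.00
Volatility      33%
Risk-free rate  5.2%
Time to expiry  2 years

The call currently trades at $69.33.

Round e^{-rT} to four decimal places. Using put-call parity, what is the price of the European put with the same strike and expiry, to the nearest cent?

e^(−rT) = e^(−0.052·2) = 0.9012
Put-call parity: C − P = S − K·e^(−rT) = 320 − 330·0.9012 = 320 − 297.3960 = 22.6040
P = C − (C − P) = 69.33 − (22.6040) = 46.7260

$46.73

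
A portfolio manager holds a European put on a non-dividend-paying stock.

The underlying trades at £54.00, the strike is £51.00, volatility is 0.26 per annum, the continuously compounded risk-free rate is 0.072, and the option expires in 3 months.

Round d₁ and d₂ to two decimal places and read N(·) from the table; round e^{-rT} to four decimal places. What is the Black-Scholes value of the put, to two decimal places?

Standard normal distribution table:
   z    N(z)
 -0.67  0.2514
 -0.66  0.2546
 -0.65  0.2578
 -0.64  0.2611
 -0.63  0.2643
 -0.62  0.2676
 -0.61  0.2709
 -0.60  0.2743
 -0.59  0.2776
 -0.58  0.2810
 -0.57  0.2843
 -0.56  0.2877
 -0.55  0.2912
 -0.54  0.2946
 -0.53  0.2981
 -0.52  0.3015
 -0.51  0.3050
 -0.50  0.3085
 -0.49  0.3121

σ√T = 0.26 × 0.5000 = 0.1300
d₁ = [ln(54/51) + (0.072 + 0.26²/2)·0.25] / 0.1300 = [0.0572 + 0.0265] / 0.1300 = 0.6431 ⇒ 0.64
d₂ = d₁ − σ√T = 0.6431 − 0.1300 = 0.5131 ⇒ 0.51
exp(−rT) = exp(−0.072·0.25) = 0.9822
N(−d₂) = N(-0.51) = 0.3050;  N(−d₁) = N(-0.64) = 0.2611
P = 51·0.9822·0.3050 − 54·0.2611 = 15.2781 − 14.0994 = 1.1787

£1.18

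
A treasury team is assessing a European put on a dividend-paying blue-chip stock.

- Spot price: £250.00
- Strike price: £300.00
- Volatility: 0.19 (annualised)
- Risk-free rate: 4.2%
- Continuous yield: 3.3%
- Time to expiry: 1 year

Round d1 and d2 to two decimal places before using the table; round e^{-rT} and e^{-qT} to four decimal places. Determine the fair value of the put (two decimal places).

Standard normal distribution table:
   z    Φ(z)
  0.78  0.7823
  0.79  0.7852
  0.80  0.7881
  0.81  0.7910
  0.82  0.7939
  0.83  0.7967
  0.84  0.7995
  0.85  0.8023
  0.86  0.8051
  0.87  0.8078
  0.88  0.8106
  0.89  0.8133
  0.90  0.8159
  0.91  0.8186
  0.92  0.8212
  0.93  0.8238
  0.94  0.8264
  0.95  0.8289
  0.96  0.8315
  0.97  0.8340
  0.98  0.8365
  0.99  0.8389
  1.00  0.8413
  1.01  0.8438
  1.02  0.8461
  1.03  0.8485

T = 1;  σ√T = 0.1900
d₁ = [ln(250/300) + (0.042 − 0.033 + 0.19²/2)·1] / 0.1900 = [-0.1823 + 0.0271] / 0.1900 = -0.8172 ≈ -0.82
d₂ = d₁ − σ√T = -0.8172 − 0.1900 = -1.0072 ≈ -1.01
e^(−qT) = e^(−0.033·1) = 0.9675;  e^(−rT) = e^(−0.042·1) = 0.9589
P = 300·0.9589·N(1.01) − 250·0.9675·N(0.82) = 300·0.9589·0.8438 − 250·0.9675·0.7939 = 242.7359 − 192.0246 = 50.7114

£50.71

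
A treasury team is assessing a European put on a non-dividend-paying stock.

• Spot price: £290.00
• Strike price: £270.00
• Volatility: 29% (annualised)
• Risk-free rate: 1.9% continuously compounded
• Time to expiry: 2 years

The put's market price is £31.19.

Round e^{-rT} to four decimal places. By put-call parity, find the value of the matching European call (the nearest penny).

e^(−rT) = e^(−0.019·2) = 0.9627
Put-call parity: C − P = S − K·e^(−rT) = 290 − 270·0.9627 = 290 − 259.9290 = 30.0710
C = P + (C − P) = 31.19 + (30.0710) = 61.2610

£61.26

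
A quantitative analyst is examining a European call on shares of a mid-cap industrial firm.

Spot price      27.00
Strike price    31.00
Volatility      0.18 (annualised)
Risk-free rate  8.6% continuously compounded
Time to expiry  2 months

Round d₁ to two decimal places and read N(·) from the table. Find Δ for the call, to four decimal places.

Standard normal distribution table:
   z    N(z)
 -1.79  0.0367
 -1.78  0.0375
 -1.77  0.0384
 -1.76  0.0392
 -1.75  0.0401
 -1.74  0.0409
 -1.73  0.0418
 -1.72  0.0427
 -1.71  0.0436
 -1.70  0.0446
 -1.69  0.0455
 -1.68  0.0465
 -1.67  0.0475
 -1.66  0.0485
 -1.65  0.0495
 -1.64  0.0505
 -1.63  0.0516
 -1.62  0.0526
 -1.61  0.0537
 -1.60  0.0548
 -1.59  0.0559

σ√T = 0.18·√0.1667 = 0.0735
d₁ = [ln(27/31) + (0.086 + 0.18²/2)·0.1667] / 0.0735 = [-0.1382 + 0.0170] / 0.0735 = -1.6482 ⇒ -1.65
N(d₁) = N(-1.65) = 0.0495
Δ_call = N(d₁) = 0.0495

0.0495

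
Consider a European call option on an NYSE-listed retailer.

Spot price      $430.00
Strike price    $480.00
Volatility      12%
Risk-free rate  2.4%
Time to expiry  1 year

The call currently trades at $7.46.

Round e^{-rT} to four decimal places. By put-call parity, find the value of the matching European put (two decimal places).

exp(−rT) = exp(−0.024·1) = 0.9763
Put-call parity: C − P = S − K·e^(−rT) = 430 − 480·0.9763 = 430 − 468.6240 = -38.6240
P = C − (C − P) = 7.46 − (-38.6240) = 46.0840

$46.08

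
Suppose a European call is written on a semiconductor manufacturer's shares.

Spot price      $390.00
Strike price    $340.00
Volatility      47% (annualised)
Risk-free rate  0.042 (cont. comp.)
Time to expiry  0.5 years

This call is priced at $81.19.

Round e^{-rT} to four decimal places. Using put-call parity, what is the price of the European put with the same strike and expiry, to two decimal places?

$24.12

e^(−rT) = e^(−0.042·0.5) = 0.9792
Put-call parity: C − P = S − K·e^(−rT) = 390 − 340·0.9792 = 390 − 332.9280 = 57.0720
P = C − (C − P) = 81.19 − (57.0720) = 24.1180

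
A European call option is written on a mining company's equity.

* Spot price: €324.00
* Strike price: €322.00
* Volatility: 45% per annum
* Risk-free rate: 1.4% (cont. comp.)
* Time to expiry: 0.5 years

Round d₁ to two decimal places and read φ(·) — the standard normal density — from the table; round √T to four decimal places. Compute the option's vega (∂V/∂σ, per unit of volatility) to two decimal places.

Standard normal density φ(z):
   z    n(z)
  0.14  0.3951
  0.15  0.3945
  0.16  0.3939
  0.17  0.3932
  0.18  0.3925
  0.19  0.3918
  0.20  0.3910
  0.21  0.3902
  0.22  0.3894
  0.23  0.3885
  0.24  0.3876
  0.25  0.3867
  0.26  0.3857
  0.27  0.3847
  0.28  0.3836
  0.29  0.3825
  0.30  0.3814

89.58

σ√T = 0.45 × 0.7071 = 0.3182
d₁ = [ln(324/322) + (0.014 + ½·0.45²)·0.5] / (σ√T) = (0.0062 + 0.0576) / 0.3182 = 0.2006 which rounds to 0.20
√T = √0.5 = 0.7071
φ(d₁) = φ(0.20) = 0.3910
vega = S·φ(d₁)·√T = 324·0.3910·0.7071 = 89.5783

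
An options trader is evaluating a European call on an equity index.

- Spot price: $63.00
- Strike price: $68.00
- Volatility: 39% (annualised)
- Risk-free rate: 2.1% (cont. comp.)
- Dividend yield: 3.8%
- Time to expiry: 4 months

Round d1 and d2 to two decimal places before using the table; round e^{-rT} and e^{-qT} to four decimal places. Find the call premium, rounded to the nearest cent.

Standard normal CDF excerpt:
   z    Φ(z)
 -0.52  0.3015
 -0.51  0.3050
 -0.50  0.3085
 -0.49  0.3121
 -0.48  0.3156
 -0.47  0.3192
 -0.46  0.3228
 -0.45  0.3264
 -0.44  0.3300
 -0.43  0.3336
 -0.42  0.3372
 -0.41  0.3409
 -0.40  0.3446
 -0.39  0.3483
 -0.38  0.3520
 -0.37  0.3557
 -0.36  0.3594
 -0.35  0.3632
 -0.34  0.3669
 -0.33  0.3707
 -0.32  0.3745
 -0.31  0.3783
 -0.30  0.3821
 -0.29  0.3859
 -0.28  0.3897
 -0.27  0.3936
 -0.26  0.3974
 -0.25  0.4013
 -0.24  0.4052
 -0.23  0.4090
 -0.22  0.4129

$3.65

T = 0.3333;  σ√T = 0.2252
d₁ = [ln(63/68) + (0.021 − 0.038 + ½·0.39²)·0.3333] / (σ√T) = (-0.0764 + 0.0197) / 0.2252 = -0.2518 → -0.25
d₂ = -0.2518 − 0.2252 = -0.4769 → -0.48
exp(−qT) = exp(−0.038·0.3333) = 0.9874;  exp(−rT) = exp(−0.021·0.3333) = 0.9930
N(d₁) = N(-0.25) = 0.4013;  N(d₂) = N(-0.48) = 0.3156
C = 63·0.9874·0.4013 − 68·0.9930·0.3156 = 24.9633 − 21.3106 = 3.6528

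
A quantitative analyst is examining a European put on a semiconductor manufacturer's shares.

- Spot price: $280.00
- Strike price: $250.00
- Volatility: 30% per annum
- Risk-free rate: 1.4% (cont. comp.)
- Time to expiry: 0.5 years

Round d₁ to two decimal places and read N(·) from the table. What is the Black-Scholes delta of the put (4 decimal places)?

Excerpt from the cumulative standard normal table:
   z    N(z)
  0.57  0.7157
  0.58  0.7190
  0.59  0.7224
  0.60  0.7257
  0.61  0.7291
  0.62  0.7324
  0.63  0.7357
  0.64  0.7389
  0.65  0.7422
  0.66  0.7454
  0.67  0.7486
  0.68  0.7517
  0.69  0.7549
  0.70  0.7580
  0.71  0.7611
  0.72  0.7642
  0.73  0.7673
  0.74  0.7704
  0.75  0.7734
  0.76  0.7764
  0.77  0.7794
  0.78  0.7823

T = 0.5;  σ√T = 0.2121
d₁ = [ln(280/250) + (0.014 + ½·0.3²)·0.5] / (σ√T) = (0.1133 + 0.0295) / 0.2121 = 0.6733 ≈ 0.67
N(d₁) = N(0.67) = 0.7486
Δ_put = N(d₁) − 1 = 0.7486 − 1 = -0.2514

-0.2514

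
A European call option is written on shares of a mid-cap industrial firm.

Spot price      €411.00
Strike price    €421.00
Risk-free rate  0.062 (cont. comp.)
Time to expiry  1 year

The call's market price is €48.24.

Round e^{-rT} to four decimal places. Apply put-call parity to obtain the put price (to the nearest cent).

€32.94

e^(−rT) = e^(−0.062·1) = 0.9399
Put-call parity: C − P = S − K·e^(−rT) = 411 − 421·0.9399 = 411 − 395.6979 = 15.3021
P = C − (C − P) = 48.24 − (15.3021) = 32.9379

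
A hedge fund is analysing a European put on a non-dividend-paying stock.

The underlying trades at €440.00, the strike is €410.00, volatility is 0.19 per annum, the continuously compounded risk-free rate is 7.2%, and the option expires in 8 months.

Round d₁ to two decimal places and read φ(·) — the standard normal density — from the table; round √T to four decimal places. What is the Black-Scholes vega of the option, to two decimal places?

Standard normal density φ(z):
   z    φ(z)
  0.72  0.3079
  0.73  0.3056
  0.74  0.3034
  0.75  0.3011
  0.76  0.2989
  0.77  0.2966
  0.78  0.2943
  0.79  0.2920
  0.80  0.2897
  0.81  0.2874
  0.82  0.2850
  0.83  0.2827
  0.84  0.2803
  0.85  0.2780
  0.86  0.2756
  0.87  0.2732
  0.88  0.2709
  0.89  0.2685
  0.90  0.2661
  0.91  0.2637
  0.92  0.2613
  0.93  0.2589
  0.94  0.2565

T = 0.6667;  σ√T = 0.1551
d₁ = [ln(440/410) + (0.072 + ½·0.19²)·0.6667] / (σ√T) = (0.0706 + 0.0600) / 0.1551 = 0.8422 which rounds to 0.84
√T = √0.6667 = 0.8165
φ(d₁) = φ(0.84) = 0.2803
vega = S·φ(d₁)·√T = 440·0.2803·0.8165 = 100.7006

100.70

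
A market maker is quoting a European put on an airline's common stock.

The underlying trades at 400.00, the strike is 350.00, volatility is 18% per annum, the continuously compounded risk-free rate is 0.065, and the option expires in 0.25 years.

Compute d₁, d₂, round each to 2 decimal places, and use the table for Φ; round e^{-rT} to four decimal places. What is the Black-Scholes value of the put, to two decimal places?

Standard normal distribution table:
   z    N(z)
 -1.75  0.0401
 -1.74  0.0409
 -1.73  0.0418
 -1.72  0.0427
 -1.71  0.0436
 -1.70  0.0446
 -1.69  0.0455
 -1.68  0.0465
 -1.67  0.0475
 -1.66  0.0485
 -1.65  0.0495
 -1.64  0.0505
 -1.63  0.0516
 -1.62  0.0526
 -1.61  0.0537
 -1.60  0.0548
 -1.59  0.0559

0.67

σ√T = 0.18·√0.25 = 0.0900
d₁ = [ln(400/350) + (0.065 + ½·0.18²)·0.25] / (σ√T) = (0.1335 + 0.0203) / 0.0900 = 1.7092 which rounds to 1.71
d₂ = 1.7092 − 0.0900 = 1.6192 which rounds to 1.62
e^(−rT) = e^(−0.065·0.25) = 0.9839
P = 350·0.9839·N(-1.62) − 400·N(-1.71) = 350·0.9839·0.0526 − 400·0.0436 = 18.1136 − 17.4400 = 0.6736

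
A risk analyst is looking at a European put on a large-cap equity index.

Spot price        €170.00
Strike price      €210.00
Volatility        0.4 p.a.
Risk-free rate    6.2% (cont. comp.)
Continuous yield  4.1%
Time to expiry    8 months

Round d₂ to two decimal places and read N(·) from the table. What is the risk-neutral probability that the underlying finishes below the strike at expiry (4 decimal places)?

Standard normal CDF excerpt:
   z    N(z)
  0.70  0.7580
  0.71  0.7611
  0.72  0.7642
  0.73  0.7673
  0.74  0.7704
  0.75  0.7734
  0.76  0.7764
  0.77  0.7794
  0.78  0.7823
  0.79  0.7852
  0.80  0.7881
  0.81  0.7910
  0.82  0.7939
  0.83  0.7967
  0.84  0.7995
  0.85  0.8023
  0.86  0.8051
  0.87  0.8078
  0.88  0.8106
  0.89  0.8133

0.7794

σ√T = 0.4·√0.6667 = 0.3266
d₁ = [ln(170/210) + (0.062 − 0.041 + 0.4²/2)·0.6667] / 0.3266 = [-0.2113 + 0.0673] / 0.3266 = -0.4408 ≈ -0.44
d₂ = d₁ − σ√T = -0.4408 − 0.3266 = -0.7674 ≈ -0.77
Risk-neutral Pr[S_T < K] = N(−d₂) = N(0.77) = 0.7794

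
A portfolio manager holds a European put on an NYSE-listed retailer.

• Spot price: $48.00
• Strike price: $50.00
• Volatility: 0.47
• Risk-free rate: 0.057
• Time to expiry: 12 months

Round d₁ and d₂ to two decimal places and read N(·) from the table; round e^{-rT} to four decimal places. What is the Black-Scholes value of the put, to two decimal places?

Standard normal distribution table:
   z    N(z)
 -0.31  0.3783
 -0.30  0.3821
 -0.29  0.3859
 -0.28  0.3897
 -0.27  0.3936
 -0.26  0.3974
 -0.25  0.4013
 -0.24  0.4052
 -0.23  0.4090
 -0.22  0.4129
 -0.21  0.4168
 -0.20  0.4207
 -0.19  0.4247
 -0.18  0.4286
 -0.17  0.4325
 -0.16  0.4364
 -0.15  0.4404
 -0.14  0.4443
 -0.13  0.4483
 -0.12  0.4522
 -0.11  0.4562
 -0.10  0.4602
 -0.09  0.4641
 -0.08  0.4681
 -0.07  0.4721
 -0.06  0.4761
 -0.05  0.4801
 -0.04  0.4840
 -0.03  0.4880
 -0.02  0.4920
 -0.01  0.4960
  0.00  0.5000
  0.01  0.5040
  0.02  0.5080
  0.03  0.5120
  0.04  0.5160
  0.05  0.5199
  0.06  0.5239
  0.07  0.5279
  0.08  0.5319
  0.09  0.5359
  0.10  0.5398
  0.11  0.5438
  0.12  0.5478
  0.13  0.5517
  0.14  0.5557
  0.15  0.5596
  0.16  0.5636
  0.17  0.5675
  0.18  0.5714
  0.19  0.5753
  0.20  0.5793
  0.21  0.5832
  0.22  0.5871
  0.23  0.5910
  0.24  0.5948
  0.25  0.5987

σ√T = 0.47 × 1.0000 = 0.4700
d₁ = [ln(48/50) + (0.057 + ½·0.47²)·1] / (σ√T) = (-0.0408 + 0.1674) / 0.4700 = 0.2694 ⇒ 0.27
d₂ = 0.2694 − 0.4700 = -0.2006 ⇒ -0.20
exp(−rT) = exp(−0.057·1) = 0.9446
N(−d₂) = N(0.20) = 0.5793;  N(−d₁) = N(-0.27) = 0.3936
P = 50·0.9446·0.5793 − 48·0.3936 = 27.3603 − 18.8928 = 8.4675

$8.47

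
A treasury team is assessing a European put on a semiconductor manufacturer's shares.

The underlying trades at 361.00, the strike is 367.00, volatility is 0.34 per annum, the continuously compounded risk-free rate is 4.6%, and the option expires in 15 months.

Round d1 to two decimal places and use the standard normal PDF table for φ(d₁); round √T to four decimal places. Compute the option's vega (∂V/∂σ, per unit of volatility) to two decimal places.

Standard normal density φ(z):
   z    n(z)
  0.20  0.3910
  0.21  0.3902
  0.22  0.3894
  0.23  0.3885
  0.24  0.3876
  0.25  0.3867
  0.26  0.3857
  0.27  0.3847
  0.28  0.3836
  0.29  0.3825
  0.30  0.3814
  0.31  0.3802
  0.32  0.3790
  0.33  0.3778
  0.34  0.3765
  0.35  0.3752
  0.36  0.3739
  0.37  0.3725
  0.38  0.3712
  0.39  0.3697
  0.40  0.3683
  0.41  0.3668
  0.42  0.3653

σ√T = 0.34 × 1.1180 = 0.3801
d₁ = [ln(361/367) + (0.046 + 0.34²/2)·1.25] / 0.3801 = [-0.0165 + 0.1298] / 0.3801 = 0.2980 which rounds to 0.30
√T = √1.25 = 1.1180
φ(d₁) = φ(0.30) = 0.3814
vega = S·φ(d₁)·√T = 361·0.3814·1.1180 = 153.9323

153.93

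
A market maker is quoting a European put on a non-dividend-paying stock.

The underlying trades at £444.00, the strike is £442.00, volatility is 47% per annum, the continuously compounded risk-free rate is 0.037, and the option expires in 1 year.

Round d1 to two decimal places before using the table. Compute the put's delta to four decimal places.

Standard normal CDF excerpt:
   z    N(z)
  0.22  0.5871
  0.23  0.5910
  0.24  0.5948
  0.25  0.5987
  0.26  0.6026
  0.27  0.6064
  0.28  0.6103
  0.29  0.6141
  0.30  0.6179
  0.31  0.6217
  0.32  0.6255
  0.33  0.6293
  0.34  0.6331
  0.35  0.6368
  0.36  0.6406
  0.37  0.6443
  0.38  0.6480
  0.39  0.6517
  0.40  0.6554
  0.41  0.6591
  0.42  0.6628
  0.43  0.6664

-0.3745

T = 1;  σ√T = 0.4700
d₁ = [ln(444/442) + (0.037 + 0.47²/2)·1] / 0.4700 = [0.0045 + 0.1474] / 0.4700 = 0.3233 → 0.32
N(d₁) = N(0.32) = 0.6255
Δ_put = N(d₁) − 1 = 0.6255 − 1 = -0.3745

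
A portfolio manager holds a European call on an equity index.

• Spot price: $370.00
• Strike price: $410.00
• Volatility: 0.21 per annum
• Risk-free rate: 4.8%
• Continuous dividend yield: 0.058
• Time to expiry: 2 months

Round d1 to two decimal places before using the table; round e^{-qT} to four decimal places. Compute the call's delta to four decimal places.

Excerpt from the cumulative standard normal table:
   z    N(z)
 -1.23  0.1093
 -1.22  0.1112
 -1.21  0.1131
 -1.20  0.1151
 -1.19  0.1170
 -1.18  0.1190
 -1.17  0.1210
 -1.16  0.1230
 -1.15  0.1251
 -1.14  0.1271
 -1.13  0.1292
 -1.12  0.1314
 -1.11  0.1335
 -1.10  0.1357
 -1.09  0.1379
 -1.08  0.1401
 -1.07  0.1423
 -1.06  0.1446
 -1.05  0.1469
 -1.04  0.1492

0.1198

T = 0.1667;  σ√T = 0.0857
d₁ = [ln(370/410) + (0.048 − 0.058 + ½·0.21²)·0.1667] / (σ√T) = (-0.1027 + 0.0020) / 0.0857 = -1.1740 ⇒ -1.17
N(d₁) = N(-1.17) = 0.1210
Δ_call = e^(−qT)·N(d₁) = 0.9904·0.1210 = 0.1198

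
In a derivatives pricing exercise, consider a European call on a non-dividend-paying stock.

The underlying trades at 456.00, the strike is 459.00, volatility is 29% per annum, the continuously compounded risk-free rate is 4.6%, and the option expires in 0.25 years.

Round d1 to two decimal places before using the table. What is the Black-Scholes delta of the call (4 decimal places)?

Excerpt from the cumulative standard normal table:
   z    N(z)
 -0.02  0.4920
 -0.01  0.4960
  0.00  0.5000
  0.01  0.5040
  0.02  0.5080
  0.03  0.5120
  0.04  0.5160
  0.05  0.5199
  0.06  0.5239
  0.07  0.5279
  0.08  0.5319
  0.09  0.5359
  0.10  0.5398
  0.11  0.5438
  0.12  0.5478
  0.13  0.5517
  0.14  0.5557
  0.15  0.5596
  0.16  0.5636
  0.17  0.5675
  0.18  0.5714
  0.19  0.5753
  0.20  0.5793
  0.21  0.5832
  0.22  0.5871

0.5438

σ√T = 0.29·√0.25 = 0.1450
ln(S/K) + (r + σ²/2)T = ln(456/459) + (0.046 + 0.29²/2)·0.25 = -0.0066 + 0.0220 = 0.0155
d₁ = 0.0155 / 0.1450 = 0.1066 which rounds to 0.11
N(d₁) = N(0.11) = 0.5438
Δ_call = N(d₁) = 0.5438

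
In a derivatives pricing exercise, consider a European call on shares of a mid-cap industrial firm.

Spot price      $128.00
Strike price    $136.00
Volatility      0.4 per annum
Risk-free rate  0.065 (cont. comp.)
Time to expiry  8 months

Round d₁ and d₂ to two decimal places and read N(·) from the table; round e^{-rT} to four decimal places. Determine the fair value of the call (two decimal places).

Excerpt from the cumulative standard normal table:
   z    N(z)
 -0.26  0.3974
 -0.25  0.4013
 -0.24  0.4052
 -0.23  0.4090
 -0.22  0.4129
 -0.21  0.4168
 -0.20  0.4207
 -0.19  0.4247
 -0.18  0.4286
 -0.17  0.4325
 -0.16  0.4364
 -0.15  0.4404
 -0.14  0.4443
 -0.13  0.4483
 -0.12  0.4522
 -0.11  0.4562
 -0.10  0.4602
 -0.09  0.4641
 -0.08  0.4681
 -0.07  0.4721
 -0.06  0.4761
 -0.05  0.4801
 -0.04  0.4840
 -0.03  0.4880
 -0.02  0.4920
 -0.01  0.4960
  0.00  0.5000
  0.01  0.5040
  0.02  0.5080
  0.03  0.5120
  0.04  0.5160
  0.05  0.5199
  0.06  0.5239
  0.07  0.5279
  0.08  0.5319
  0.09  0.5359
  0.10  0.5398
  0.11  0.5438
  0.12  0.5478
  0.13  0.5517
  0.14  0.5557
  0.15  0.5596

σ√T = 0.4 × 0.8165 = 0.3266
ln(S/K) + (r + σ²/2)T = ln(128/136) + (0.065 + 0.4²/2)·0.6667 = -0.0606 + 0.0967 = 0.0360
d₁ = 0.0360 / 0.3266 = 0.1104 which rounds to 0.11
d₂ = d₁ − σ√T = 0.1104 − 0.3266 = -0.2162 which rounds to -0.22
e^(−rT) = e^(−0.065·0.6667) = 0.9576
C = 128·N(0.11) − 136·0.9576·N(-0.22) = 128·0.5438 − 136·0.9576·0.4129 = 69.6064 − 53.7735 = 15.8329

$15.83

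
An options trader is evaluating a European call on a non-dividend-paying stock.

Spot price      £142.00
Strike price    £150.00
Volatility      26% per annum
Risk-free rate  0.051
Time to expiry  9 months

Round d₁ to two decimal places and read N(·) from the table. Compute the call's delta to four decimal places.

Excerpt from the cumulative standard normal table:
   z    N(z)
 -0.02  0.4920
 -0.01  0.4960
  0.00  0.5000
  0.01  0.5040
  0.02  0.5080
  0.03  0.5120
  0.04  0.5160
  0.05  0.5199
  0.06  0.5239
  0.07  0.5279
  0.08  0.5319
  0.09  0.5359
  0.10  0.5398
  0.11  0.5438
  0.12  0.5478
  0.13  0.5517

0.5160

σ√T = 0.26 × 0.8660 = 0.2252
d₁ = [ln(142/150) + (0.051 + 0.26²/2)·0.75] / 0.2252 = [-0.0548 + 0.0636] / 0.2252 = 0.0390 ⇒ 0.04
N(d₁) = N(0.04) = 0.5160
Δ_call = N(d₁) = 0.5160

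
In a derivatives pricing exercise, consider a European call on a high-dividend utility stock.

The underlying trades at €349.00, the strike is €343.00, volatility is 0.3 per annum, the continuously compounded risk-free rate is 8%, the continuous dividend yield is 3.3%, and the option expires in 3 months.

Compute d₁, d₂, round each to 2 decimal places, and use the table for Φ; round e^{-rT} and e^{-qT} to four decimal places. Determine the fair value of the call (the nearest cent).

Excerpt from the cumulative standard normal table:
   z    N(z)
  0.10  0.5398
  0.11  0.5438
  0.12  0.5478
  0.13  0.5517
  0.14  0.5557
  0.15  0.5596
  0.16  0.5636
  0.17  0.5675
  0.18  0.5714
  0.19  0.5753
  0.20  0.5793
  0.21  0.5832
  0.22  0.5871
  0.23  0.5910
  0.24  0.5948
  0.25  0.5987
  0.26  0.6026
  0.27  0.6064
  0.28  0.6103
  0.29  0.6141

€25.72

σ√T = 0.3·√0.25 = 0.1500
d₁ = [ln(349/343) + (0.08 − 0.033 + 0.3²/2)·0.25] / 0.1500 = [0.0173 + 0.0230] / 0.1500 = 0.2689 which rounds to 0.27
d₂ = d₁ − σ√T = 0.2689 − 0.1500 = 0.1189 which rounds to 0.12
e^(−qT) = e^(−0.033·0.25) = 0.9918;  e^(−rT) = e^(−0.08·0.25) = 0.9802
N(d₁) = N(0.27) = 0.6064;  N(d₂) = N(0.12) = 0.5478
C = 349·0.9918·0.6064 − 343·0.9802·0.5478 = 209.8982 − 184.1751 = 25.7231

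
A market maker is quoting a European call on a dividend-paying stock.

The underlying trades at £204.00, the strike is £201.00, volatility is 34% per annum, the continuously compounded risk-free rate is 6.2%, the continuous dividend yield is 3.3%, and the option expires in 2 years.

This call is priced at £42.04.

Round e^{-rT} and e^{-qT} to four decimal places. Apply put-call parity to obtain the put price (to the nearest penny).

£28.64

exp(−qT) = exp(−0.033·2) = 0.9361;  exp(−rT) = exp(−0.062·2) = 0.8834
Put-call parity: C − P = S·e^(−qT) − K·e^(−rT) = 204·0.9361 − 201·0.8834 = 190.9644 − 177.5634 = 13.4010
P = C − (C − P) = 42.04 − (13.4010) = 28.6390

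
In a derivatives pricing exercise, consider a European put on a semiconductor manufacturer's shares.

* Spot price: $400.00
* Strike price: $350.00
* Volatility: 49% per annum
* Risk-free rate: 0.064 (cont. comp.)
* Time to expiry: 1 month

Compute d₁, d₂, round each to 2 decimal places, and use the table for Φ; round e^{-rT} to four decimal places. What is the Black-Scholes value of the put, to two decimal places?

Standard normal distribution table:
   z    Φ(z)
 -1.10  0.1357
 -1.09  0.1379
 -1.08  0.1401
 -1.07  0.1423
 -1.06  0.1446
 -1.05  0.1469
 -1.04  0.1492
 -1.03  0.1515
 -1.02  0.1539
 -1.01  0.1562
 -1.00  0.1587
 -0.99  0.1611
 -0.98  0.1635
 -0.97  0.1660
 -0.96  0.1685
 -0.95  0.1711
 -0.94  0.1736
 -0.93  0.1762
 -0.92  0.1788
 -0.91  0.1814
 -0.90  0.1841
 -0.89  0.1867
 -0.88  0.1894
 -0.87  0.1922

$4.39

T = 0.08333;  σ√T = 0.1415
d₁ = [ln(400/350) + (0.064 + 0.49²/2)·0.08333] / 0.1415 = [0.1335 + 0.0153] / 0.1415 = 1.0524 ≈ 1.05
d₂ = d₁ − σ√T = 1.0524 − 0.1415 = 0.9110 ≈ 0.91
e^(−rT) = e^(−0.064·0.08333) = 0.9947
P = 350·0.9947·N(-0.91) − 400·N(-1.05) = 350·0.9947·0.1814 − 400·0.1469 = 63.1535 − 58.7600 = 4.3935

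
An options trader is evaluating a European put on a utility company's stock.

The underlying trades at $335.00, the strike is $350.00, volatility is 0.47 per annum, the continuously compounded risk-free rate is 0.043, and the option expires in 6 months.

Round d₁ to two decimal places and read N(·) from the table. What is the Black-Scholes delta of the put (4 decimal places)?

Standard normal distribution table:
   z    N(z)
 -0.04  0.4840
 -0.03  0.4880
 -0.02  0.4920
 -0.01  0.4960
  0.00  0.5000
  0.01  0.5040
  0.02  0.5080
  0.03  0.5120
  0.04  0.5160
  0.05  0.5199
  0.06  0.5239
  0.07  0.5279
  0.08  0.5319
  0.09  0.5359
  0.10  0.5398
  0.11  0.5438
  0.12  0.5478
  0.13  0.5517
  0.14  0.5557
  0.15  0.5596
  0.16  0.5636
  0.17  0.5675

-0.4602

σ√T = 0.47·√0.5 = 0.3323
d₁ = [ln(335/350) + (0.043 + 0.47²/2)·0.5] / 0.3323 = [-0.0438 + 0.0767] / 0.3323 = 0.0991 which rounds to 0.10
N(d₁) = N(0.10) = 0.5398
Δ_put = N(d₁) − 1 = 0.5398 − 1 = -0.4602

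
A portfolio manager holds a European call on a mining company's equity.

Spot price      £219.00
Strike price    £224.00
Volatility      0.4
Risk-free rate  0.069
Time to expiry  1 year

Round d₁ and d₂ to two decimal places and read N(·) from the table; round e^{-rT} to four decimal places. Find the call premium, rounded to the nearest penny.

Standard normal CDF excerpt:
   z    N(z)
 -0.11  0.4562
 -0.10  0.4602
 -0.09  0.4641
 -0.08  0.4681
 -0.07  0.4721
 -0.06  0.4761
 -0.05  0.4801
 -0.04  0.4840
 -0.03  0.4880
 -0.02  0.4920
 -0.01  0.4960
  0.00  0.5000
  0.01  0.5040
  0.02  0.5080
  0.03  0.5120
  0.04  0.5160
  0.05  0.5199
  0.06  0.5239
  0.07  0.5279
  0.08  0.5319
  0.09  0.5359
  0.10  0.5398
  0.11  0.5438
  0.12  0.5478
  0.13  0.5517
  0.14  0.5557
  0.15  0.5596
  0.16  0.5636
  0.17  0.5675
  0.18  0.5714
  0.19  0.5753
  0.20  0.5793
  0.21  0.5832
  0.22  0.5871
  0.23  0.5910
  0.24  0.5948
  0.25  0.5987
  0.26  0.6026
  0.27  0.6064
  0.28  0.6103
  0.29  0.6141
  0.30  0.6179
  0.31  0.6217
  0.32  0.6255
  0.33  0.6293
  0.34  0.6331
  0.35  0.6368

£39.12

σ√T = 0.4·√1 = 0.4000
d₁ = [ln(219/224) + (0.069 + 0.4²/2)·1] / 0.4000 = [-0.0226 + 0.1490] / 0.4000 = 0.3161 which rounds to 0.32
d₂ = d₁ − σ√T = 0.3161 − 0.4000 = -0.0839 which rounds to -0.08
exp(−rT) = exp(−0.069·1) = 0.9333
N(d₁) = N(0.32) = 0.6255;  N(d₂) = N(-0.08) = 0.4681
C = 219·0.6255 − 224·0.9333·0.4681 = 136.9845 − 97.8606 = 39.1239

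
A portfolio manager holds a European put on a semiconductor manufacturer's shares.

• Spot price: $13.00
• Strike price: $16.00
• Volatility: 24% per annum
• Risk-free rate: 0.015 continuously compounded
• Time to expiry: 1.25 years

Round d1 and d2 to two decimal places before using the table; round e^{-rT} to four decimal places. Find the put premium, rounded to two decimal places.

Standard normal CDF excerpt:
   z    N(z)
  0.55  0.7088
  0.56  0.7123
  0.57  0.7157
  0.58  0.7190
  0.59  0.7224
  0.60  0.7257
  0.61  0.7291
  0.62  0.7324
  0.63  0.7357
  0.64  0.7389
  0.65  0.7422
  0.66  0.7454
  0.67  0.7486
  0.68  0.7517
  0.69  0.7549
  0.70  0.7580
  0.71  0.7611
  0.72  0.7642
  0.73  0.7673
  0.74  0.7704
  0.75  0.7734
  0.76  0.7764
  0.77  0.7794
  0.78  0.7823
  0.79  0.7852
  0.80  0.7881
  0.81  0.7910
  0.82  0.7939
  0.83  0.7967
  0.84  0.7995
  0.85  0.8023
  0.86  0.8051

σ√T = 0.24·√1.25 = 0.2683
ln(S/K) + (r + σ²/2)T = ln(13/16) + (0.015 + 0.24²/2)·1.25 = -0.2076 + 0.0548 = -0.1529
d₁ = -0.1529 / 0.2683 = -0.5698 which rounds to -0.57
d₂ = d₁ − σ√T = -0.5698 − 0.2683 = -0.8381 which rounds to -0.84
e^(−rT) = e^(−0.015·1.25) = 0.9814
N(−d₂) = N(0.84) = 0.7995;  N(−d₁) = N(0.57) = 0.7157
P = 16·0.9814·0.7995 − 13·0.7157 = 12.5541 − 9.3041 = 3.2500

$3.25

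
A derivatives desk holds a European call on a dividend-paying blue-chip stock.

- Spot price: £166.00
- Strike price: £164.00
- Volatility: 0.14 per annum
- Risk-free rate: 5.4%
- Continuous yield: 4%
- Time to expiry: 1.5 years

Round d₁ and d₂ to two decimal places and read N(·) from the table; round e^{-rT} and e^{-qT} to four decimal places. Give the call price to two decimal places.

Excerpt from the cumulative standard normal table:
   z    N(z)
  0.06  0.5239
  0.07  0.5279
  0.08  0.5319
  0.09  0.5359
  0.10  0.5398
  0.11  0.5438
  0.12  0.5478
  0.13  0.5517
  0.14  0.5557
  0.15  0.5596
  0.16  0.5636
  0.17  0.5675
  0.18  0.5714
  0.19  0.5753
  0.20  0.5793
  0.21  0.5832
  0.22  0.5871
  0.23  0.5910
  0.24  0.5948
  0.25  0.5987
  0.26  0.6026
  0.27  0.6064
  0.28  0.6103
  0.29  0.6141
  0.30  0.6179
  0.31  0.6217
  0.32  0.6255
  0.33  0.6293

£13.17

σ√T = 0.14·√1.5 = 0.1715
d₁ = [ln(166/164) + (0.054 − 0.04 + 0.14²/2)·1.5] / 0.1715 = [0.0121 + 0.0357] / 0.1715 = 0.2789 ⇒ 0.28
d₂ = d₁ − σ√T = 0.2789 − 0.1715 = 0.1074 ⇒ 0.11
exp(−qT) = exp(−0.04·1.5) = 0.9418;  exp(−rT) = exp(−0.054·1.5) = 0.9222
C = 166·0.9418·N(0.28) − 164·0.9222·N(0.11) = 166·0.9418·0.6103 − 164·0.9222·0.5438 = 95.4136 − 82.2447 = 13.1688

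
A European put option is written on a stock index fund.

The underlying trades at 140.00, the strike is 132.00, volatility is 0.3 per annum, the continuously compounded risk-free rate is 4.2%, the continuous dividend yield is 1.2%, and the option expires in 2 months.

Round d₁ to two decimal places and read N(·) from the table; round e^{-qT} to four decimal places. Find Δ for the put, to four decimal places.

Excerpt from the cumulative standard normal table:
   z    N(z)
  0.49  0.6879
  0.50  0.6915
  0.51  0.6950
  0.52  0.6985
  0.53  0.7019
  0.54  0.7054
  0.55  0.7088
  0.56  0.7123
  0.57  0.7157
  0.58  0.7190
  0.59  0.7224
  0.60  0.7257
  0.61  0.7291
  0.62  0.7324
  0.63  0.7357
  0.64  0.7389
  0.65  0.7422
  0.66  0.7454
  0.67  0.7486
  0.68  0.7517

σ√T = 0.3 × 0.4082 = 0.1225
d₁ = [ln(140/132) + (0.042 − 0.012 + 0.3²/2)·0.1667] / 0.1225 = [0.0588 + 0.0125] / 0.1225 = 0.5825 which rounds to 0.58
N(d₁) = N(0.58) = 0.7190
Δ_put = exp(−qT)·(N(d₁) − 1) = 0.9980·(0.7190 − 1) = -0.2804

-0.2804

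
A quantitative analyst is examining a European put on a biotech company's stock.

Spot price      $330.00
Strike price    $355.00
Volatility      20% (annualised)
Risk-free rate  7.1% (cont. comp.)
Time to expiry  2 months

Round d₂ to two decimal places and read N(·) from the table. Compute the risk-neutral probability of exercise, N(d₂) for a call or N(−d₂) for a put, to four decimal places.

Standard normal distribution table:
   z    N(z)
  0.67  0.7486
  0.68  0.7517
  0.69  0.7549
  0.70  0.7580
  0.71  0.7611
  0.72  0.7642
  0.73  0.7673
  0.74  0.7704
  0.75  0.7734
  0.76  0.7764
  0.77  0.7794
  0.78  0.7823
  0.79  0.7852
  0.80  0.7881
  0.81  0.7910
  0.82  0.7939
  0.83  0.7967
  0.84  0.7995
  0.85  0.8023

0.7852

T = 0.1667;  σ√T = 0.0816
ln(S/K) + (r + σ²/2)T = ln(330/355) + (0.071 + 0.2²/2)·0.1667 = -0.0730 + 0.0152 = -0.0579
d₁ = -0.0579 / 0.0816 = -0.7086 which rounds to -0.71
d₂ = d₁ − σ√T = -0.7086 − 0.0816 = -0.7903 which rounds to -0.79
Risk-neutral Pr[S_T < K] = N(−d₂) = N(0.79) = 0.7852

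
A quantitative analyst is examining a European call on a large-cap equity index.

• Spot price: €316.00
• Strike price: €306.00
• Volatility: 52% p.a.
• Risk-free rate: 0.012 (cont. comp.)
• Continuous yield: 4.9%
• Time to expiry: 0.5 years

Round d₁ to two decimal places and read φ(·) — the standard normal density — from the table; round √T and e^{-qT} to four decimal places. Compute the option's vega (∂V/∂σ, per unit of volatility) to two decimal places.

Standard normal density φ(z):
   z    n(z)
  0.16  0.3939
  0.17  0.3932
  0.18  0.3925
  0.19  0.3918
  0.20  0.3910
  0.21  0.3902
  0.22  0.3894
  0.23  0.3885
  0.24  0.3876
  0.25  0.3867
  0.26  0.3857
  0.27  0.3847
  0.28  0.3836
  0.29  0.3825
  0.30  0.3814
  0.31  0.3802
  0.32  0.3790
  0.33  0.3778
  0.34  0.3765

T = 0.5;  σ√T = 0.3677
ln(S/K) + (r − q + σ²/2)T = ln(316/306) + (0.012 − 0.049 + 0.52²/2)·0.5 = 0.0322 + 0.0491 = 0.0813
d₁ = 0.0813 / 0.3677 = 0.2210 ≈ 0.22
√T = √0.5 = 0.7071
φ(d₁) = φ(0.22) = 0.3894
e^(−qT) = e^(−0.049·0.5) = 0.9758
vega = S·e^(−qT)·φ(d₁)·√T = 316·0.9758·0.3894·0.7071 = 84.9033
(Vega is the same for a European call and put with the same parameters.)

84.90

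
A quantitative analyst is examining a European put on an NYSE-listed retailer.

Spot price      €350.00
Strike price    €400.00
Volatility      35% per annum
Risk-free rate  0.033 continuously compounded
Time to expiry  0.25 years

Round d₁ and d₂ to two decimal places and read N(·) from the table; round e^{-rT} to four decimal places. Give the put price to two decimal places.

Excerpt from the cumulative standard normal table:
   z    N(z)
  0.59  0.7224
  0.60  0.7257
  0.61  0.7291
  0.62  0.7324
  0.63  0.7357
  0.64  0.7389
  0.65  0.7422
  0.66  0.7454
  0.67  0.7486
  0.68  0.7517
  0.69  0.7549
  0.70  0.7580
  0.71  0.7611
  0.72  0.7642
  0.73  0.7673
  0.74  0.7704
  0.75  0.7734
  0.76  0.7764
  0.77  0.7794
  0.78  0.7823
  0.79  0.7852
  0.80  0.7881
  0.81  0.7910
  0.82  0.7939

€55.16

σ√T = 0.35 × 0.5000 = 0.1750
d₁ = [ln(350/400) + (0.033 + ½·0.35²)·0.25] / (σ√T) = (-0.1335 + 0.0236) / 0.1750 = -0.6284 which rounds to -0.63
d₂ = -0.6284 − 0.1750 = -0.8034 which rounds to -0.80
e^(−rT) = e^(−0.033·0.25) = 0.9918
N(−d₂) = N(0.80) = 0.7881;  N(−d₁) = N(0.63) = 0.7357
P = 400·0.9918·0.7881 − 350·0.7357 = 312.6550 − 257.4950 = 55.1600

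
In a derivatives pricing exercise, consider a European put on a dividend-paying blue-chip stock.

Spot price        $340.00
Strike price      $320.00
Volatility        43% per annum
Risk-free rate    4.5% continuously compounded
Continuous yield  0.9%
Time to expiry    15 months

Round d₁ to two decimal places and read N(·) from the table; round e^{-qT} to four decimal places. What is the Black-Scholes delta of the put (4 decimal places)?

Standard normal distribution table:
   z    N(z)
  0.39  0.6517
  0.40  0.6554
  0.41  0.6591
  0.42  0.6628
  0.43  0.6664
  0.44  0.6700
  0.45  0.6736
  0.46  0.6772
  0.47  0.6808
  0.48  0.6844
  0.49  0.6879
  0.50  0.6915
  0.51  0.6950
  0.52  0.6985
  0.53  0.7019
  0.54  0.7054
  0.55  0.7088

-0.3192

σ√T = 0.43·√1.25 = 0.4808
d₁ = [ln(340/320) + (0.045 − 0.009 + ½·0.43²)·1.25] / (σ√T) = (0.0606 + 0.1606) / 0.4808 = 0.4601 ≈ 0.46
N(d₁) = N(0.46) = 0.6772
Δ_put = e^(−qT)·(N(d₁) − 1) = 0.9888·(0.6772 − 1) = -0.3192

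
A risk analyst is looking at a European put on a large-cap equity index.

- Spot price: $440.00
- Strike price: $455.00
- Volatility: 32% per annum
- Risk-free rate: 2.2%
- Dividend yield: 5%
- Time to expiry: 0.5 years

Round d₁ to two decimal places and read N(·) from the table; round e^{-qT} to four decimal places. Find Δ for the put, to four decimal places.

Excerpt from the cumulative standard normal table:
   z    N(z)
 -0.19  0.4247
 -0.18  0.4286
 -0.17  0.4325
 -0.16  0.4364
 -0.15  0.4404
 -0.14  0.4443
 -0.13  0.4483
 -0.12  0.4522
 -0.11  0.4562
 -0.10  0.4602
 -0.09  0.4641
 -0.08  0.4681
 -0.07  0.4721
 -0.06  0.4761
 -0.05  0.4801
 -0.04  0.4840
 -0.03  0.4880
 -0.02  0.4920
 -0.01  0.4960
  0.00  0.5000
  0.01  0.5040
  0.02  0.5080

-0.5265

σ√T = 0.32·√0.5 = 0.2263
d₁ = [ln(440/455) + (0.022 − 0.05 + 0.32²/2)·0.5] / 0.2263 = [-0.0335 + 0.0116] / 0.2263 = -0.0969 → -0.10
N(d₁) = N(-0.10) = 0.4602
Δ_put = e^(−qT)·(N(d₁) − 1) = 0.9753·(0.4602 − 1) = -0.5265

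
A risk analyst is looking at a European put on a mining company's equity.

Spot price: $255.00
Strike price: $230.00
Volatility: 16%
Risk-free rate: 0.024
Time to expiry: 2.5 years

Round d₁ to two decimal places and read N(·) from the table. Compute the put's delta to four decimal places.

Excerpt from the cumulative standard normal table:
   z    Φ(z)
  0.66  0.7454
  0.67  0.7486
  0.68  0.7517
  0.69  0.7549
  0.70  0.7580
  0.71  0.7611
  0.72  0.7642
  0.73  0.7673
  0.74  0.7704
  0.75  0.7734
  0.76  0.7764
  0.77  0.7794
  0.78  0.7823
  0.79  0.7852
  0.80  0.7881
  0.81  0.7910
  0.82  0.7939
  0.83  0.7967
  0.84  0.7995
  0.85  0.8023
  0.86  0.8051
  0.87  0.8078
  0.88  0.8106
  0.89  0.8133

-0.2206

σ√T = 0.16·√2.5 = 0.2530
d₁ = [ln(255/230) + (0.024 + ½·0.16²)·2.5] / (σ√T) = (0.1032 + 0.0920) / 0.2530 = 0.7715 which rounds to 0.77
N(d₁) = N(0.77) = 0.7794
Δ_put = N(d₁) − 1 = 0.7794 − 1 = -0.2206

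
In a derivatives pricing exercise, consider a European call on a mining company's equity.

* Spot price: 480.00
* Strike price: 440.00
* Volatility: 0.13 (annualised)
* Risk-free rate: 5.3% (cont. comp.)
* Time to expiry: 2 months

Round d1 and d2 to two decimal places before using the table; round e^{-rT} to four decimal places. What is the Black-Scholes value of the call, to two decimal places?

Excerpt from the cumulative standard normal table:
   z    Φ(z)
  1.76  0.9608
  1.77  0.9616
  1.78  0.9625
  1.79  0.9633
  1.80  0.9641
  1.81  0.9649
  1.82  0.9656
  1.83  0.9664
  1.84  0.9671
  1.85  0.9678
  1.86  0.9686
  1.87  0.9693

44.10

σ√T = 0.13·√0.1667 = 0.0531
d₁ = [ln(480/440) + (0.053 + ½·0.13²)·0.1667] / (σ√T) = (0.0870 + 0.0102) / 0.0531 = 1.8325 → 1.83
d₂ = 1.8325 − 0.0531 = 1.7794 → 1.78
exp(−rT) = exp(−0.053·0.1667) = 0.9912
N(d₁) = N(1.83) = 0.9664;  N(d₂) = N(1.78) = 0.9625
C = 480·0.9664 − 440·0.9912·0.9625 = 463.8720 − 419.7732 = 44.0988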